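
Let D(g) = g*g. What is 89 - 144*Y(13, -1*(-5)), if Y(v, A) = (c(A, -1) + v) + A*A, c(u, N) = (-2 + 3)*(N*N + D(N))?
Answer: -5671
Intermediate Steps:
D(g) = g²
c(u, N) = 2*N² (c(u, N) = (-2 + 3)*(N*N + N²) = 1*(N² + N²) = 1*(2*N²) = 2*N²)
Y(v, A) = 2 + v + A² (Y(v, A) = (2*(-1)² + v) + A*A = (2*1 + v) + A² = (2 + v) + A² = 2 + v + A²)
89 - 144*Y(13, -1*(-5)) = 89 - 144*(2 + 13 + (-1*(-5))²) = 89 - 144*(2 + 13 + 5²) = 89 - 144*(2 + 13 + 25) = 89 - 144*40 = 89 - 5760 = -5671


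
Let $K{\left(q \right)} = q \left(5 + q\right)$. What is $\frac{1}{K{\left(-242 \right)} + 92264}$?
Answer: $\frac{1}{149618} \approx 6.6837 \cdot 10^{-6}$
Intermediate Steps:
$\frac{1}{K{\left(-242 \right)} + 92264} = \frac{1}{- 242 \left(5 - 242\right) + 92264} = \frac{1}{\left(-242\right) \left(-237\right) + 92264} = \frac{1}{57354 + 92264} = \frac{1}{149618}$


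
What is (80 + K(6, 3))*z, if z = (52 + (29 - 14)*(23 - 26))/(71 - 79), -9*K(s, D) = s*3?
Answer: -273/4 ≈ -68.250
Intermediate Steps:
K(s, D) = -s/3 (K(s, D) = -s*3/9 = -s/3)
z = -7/8 (z = (52 + 15*(-3))/(-8) = (52 - 45)*(-⅛) = 7*(-⅛) = -7/8 ≈ -0.87500)
(80 + K(6, 3))*z = (80 - ⅓*6)*(-7/8) = (80 - 2)*(-7/8) = 78*(-7/8) = -273/4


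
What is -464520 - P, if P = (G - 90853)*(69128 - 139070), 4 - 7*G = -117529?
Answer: -36263842236/7 ≈ -5.1805e+9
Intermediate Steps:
G = 117533/7 (G = 4/7 - ⅐*(-117529) = 4/7 + 117529/7 = 117533/7 ≈ 16790.)
P = 36260590596/7 (P = (117533/7 - 90853)*(69128 - 139070) = -518438/7*(-69942) = 36260590596/7 ≈ 5.1801e+9)
-464520 - P = -464520 - 1*36260590596/7 = -464520 - 36260590596/7 = -36263842236/7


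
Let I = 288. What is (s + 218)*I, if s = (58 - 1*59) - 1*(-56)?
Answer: 78624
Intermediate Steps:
s = 55 (s = (58 - 59) + 56 = -1 + 56 = 55)
(s + 218)*I = (55 + 218)*288 = 273*288 = 78624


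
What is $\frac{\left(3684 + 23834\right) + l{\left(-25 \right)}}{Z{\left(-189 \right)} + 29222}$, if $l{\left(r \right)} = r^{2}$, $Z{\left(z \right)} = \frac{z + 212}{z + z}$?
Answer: $\frac{10638054}{11045893} \approx 0.96308$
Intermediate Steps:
$Z{\left(z \right)} = \frac{212 + z}{2 z}$
$\frac{\left(3684 + 23834\right) + l{\left(-25 \right)}}{Z{\left(-189 \right)} + 29222} = \frac{\left(3684 + 23834\right) + \left(-25\right)^{2}}{\frac{212 - 189}{2 \left(-189\right)} + 29222} = \frac{27518 + 625}{\frac{1}{2} \left(- \frac{1}{189}\right) 23 + 29222} = \frac{28143}{- \frac{23}{378} + 29222} = \frac{28143}{\frac{11045893}{378}} = 28143 \cdot \frac{378}{11045893} = \frac{10638054}{11045893}$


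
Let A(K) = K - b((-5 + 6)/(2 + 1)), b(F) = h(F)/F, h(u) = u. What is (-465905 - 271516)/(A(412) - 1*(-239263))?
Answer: -737421/239674 ≈ -3.0768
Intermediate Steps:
b(F) = 1 (b(F) = F/F = 1)
A(K) = -1 + K (A(K) = K - 1*1 = K - 1 = -1 + K)
(-465905 - 271516)/(A(412) - 1*(-239263)) = (-465905 - 271516)/((-1 + 412) - 1*(-239263)) = -737421/(411 + 239263) = -737421/239674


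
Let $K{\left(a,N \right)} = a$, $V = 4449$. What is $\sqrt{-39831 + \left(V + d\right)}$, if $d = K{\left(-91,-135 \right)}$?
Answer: $i \sqrt{35473} \approx 188.34 i$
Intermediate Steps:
$d = -91$
$\sqrt{-39831 + \left(V + d\right)} = \sqrt{-39831 + \left(4449 - 91\right)} = \sqrt{-39831 + 4358} = \sqrt{-35473} = i \sqrt{35473}$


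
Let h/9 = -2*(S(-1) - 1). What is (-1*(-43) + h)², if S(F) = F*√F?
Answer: 3397 + 2196*I ≈ 3397.0 + 2196.0*I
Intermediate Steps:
S(F) = F^(3/2)
h = 18 + 18*I (h = 9*(-2*((-1)^(3/2) - 1)) = 9*(-2*(-I - 1)) = 9*(-2*(-1 - I)) = 9*(2 + 2*I) = 18 + 18*I ≈ 18.0 + 18.0*I)
(-1*(-43) + h)² = (-1*(-43) + (18 + 18*I))² = (43 + (18 + 18*I))² = (61 + 18*I)²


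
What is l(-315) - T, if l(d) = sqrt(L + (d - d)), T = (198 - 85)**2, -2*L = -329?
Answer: -12769 + sqrt(658)/2 ≈ -12756.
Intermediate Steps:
L = 329/2 (L = -1/2*(-329) = 329/2 ≈ 164.50)
T = 12769 (T = 113**2 = 12769)
l(d) = sqrt(658)/2 (l(d) = sqrt(329/2 + (d - d)) = sqrt(329/2 + 0) = sqrt(329/2) = sqrt(658)/2)
l(-315) - T = sqrt(658)/2 - 1*12769 = sqrt(658)/2 - 12769 = -12769 + sqrt(658)/2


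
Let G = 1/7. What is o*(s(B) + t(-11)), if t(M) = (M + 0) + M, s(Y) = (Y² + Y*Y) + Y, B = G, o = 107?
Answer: -114383/49 ≈ -2334.3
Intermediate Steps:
G = ⅐ ≈ 0.14286
B = ⅐ ≈ 0.14286
s(Y) = Y + 2*Y² (s(Y) = (Y² + Y²) + Y = 2*Y² + Y = Y + 2*Y²)
t(M) = 2*M (t(M) = M + M = 2*M)
o*(s(B) + t(-11)) = 107*((1 + 2*(⅐))/7 + 2*(-11)) = 107*((1 + 2/7)/7 - 22) = 107*((⅐)*(9/7) - 22) = 107*(9/49 - 22) = 107*(-1069/49) = -114383/49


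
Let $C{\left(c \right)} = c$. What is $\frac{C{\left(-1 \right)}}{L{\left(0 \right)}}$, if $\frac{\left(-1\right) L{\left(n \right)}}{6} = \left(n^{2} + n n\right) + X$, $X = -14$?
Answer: $- \frac{1}{84} \approx -0.011905$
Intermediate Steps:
$L{\left(n \right)} = 84 - 12 n^{2}$ ($L{\left(n \right)} = - 6 \left(\left(n^{2} + n n\right) - 14\right) = - 6 \left(\left(n^{2} + n^{2}\right) - 14\right) = - 6 \left(2 n^{2} - 14\right) = - 6 \left(-14 + 2 n^{2}\right) = 84 - 12 n^{2}$)
$\frac{C{\left(-1 \right)}}{L{\left(0 \right)}} = - \frac{1}{84 - 12 \cdot 0^{2}} = - \frac{1}{84 - 0} = - \frac{1}{84 + 0} = - \frac{1}{84}$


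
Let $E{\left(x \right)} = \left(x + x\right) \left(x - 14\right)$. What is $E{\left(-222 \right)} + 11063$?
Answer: $115847$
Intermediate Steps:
$E{\left(x \right)} = 2 x \left(-14 + x\right)$
$E{\left(-222 \right)} + 11063 = 2 \left(-222\right) \left(-14 - 222\right) + 11063 = 2 \left(-222\right) \left(-236\right) + 11063 = 104784 + 11063 = 115847$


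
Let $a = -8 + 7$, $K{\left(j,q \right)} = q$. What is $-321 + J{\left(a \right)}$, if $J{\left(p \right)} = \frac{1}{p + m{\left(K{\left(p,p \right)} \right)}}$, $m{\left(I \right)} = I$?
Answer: $- \frac{643}{2} \approx -321.5$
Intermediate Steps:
$a = -1$
$J{\left(p \right)} = \frac{1}{2 p}$ ($J{\left(p \right)} = \frac{1}{p + p} = \frac{1}{2 p}$)
$-321 + J{\left(a \right)} = -321 + \frac{1}{2 \left(-1\right)} = -321 + \frac{1}{2} \left(-1\right) = -321 - \frac{1}{2} = - \frac{643}{2}$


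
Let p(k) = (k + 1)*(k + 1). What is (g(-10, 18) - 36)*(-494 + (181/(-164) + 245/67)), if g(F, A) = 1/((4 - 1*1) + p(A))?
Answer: 70756448957/3999632 ≈ 17691.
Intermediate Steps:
p(k) = (1 + k)² (p(k) = (1 + k)*(1 + k) = (1 + k)²)
g(F, A) = 1/(3 + (1 + A)²) (g(F, A) = 1/((4 - 1*1) + (1 + A)²) = 1/((4 - 1) + (1 + A)²) = 1/(3 + (1 + A)²))
(g(-10, 18) - 36)*(-494 + (181/(-164) + 245/67)) = (1/(3 + (1 + 18)²) - 36)*(-494 + (181/(-164) + 245/67)) = (1/(3 + 19²) - 36)*(-494 + (181*(-1/164) + 245*(1/67))) = (1/(3 + 361) - 36)*(-494 + (-181/164 + 245/67)) = (1/364 - 36)*(-494 + 28053/10988) = (1/364 - 36)*(-5400019/10988) = -13103/364*(-5400019/10988) = 70756448957/3999632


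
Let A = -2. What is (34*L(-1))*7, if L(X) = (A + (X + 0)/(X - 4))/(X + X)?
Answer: 1071/5 ≈ 214.20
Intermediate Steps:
L(X) = (-2 + X/(-4 + X))/(2*X) (L(X) = (-2 + (X + 0)/(X - 4))/(X + X) = (-2 + X/(-4 + X))/((2*X)) = (-2 + X/(-4 + X))*(1/(2*X)) = (-2 + X/(-4 + X))/(2*X))
(34*L(-1))*7 = (34*((½)*(8 - 1*(-1))/(-1*(-4 - 1))))*7 = (34*((½)*(-1)*(8 + 1)/(-5)))*7 = (34*((½)*(-1)*(-⅕)*9))*7 = (34*(9/10))*7 = (153/5)*7 = 1071/5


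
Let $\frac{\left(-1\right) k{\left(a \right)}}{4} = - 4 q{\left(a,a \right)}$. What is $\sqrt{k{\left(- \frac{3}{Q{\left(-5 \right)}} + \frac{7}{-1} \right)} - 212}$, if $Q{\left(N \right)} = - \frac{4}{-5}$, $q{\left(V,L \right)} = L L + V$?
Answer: $\sqrt{1465} \approx 38.275$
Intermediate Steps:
$q{\left(V,L \right)} = V + L^{2}$ ($q{\left(V,L \right)} = L^{2} + V = V + L^{2}$)
$Q{\left(N \right)} = \frac{4}{5}$ ($Q{\left(N \right)} = \left(-4\right) \left(- \frac{1}{5}\right) = \frac{4}{5}$)
$k{\left(a \right)} = 16 a + 16 a^{2}$ ($k{\left(a \right)} = - 4 \left(- 4 \left(a + a^{2}\right)\right) = - 4 \left(- 4 a - 4 a^{2}\right) = 16 a + 16 a^{2}$)
$\sqrt{k{\left(- \frac{3}{Q{\left(-5 \right)}} + \frac{7}{-1} \right)} - 212} = \sqrt{16 \left(- \frac{3}{\frac{4}{5}} + \frac{7}{-1}\right) \left(1 + \left(- \frac{3}{\frac{4}{5}} + \frac{7}{-1}\right)\right) - 212} = \sqrt{16 \left(\left(-3\right) \frac{5}{4} + 7 \left(-1\right)\right) \left(1 + \left(\left(-3\right) \frac{5}{4} + 7 \left(-1\right)\right)\right) - 212} = \sqrt{16 \left(- \frac{15}{4} - 7\right) \left(1 - \frac{43}{4}\right) - 212} = \sqrt{16 \left(- \frac{43}{4}\right) \left(1 - \frac{43}{4}\right) - 212} = \sqrt{16 \left(- \frac{43}{4}\right) \left(- \frac{39}{4}\right) - 212} = \sqrt{1677 - 212} = \sqrt{1465}$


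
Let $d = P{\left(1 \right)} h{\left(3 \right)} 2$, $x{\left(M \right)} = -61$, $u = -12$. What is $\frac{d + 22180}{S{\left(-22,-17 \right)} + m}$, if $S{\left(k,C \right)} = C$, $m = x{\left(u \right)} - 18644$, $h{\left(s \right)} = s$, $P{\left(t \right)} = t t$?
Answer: $- \frac{11093}{9361} \approx -1.185$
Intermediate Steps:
$P{\left(t \right)} = t^{2}$
$m = -18705$ ($m = -61 - 18644 = -18705$)
$d = 6$ ($d = 1^{2} \cdot 3 \cdot 2 = 1 \cdot 3 \cdot 2 = 3 \cdot 2 = 6$)
$\frac{d + 22180}{S{\left(-22,-17 \right)} + m} = \frac{6 + 22180}{-17 - 18705} = \frac{22186}{-18722} = 22186 \left(- \frac{1}{18722}\right) = - \frac{11093}{9361}$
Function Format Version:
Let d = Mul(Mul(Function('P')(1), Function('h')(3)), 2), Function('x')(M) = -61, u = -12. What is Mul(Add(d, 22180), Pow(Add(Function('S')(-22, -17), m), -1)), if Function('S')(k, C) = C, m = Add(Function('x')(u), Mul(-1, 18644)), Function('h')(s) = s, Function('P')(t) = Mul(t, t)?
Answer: Rational(-11093, 9361) ≈ -1.1850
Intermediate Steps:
Function('P')(t) = Pow(t, 2)
m = -18705 (m = Add(-61, Mul(-1, 18644)) = Add(-61, -18644) = -18705)
d = 6 (d = Mul(Mul(Pow(1, 2), 3), 2) = Mul(Mul(1, 3), 2) = Mul(3, 2) = 6)
Mul(Add(d, 22180), Pow(Add(Function('S')(-22, -17), m), -1)) = Mul(Add(6, 22180), Pow(Add(-17, -18705), -1)) = Mul(22186, Pow(-18722, -1)) = Mul(22186, Rational(-1, 18722)) = Rational(-11093, 9361)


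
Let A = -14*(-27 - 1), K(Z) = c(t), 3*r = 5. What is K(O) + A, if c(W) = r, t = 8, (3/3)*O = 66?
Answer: 1181/3 ≈ 393.67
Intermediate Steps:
r = 5/3 (r = (1/3)*5 = 5/3 ≈ 1.6667)
O = 66
c(W) = 5/3
K(Z) = 5/3
A = 392 (A = -14*(-28) = 392)
K(O) + A = 5/3 + 392 = 1181/3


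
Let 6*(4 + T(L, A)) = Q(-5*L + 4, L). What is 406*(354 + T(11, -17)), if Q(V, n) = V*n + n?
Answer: 314650/3 ≈ 1.0488e+5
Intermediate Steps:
Q(V, n) = n + V*n
T(L, A) = -4 + L*(5 - 5*L)/6 (T(L, A) = -4 + (L*(1 + (-5*L + 4)))/6 = -4 + (L*(1 + (4 - 5*L)))/6 = -4 + (L*(5 - 5*L))/6 = -4 + L*(5 - 5*L)/6)
406*(354 + T(11, -17)) = 406*(354 + (-4 - 5/6*11*(-1 + 11))) = 406*(354 + (-4 - 5/6*11*10)) = 406*(354 + (-4 - 275/3)) = 406*(354 - 287/3) = 406*(775/3) = 314650/3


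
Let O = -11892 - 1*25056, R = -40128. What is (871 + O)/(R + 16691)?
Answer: 36077/23437 ≈ 1.5393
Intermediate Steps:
O = -36948 (O = -11892 - 25056 = -36948)
(871 + O)/(R + 16691) = (871 - 36948)/(-40128 + 16691) = -36077/(-23437) = -36077*(-1/23437) = 36077/23437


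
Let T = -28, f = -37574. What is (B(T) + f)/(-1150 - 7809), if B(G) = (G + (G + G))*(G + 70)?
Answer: 41102/8959 ≈ 4.5878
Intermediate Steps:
B(G) = 3*G*(70 + G) (B(G) = (G + 2*G)*(70 + G) = (3*G)*(70 + G) = 3*G*(70 + G))
(B(T) + f)/(-1150 - 7809) = (3*(-28)*(70 - 28) - 37574)/(-1150 - 7809) = (3*(-28)*42 - 37574)/(-8959) = (-3528 - 37574)*(-1/8959) = -41102*(-1/8959) = 41102/8959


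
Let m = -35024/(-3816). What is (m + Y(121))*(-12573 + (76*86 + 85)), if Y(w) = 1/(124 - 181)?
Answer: -164717632/3021 ≈ -54524.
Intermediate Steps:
Y(w) = -1/57 (Y(w) = 1/(-57) = -1/57)
m = 4378/477 (m = -35024*(-1/3816) = 4378/477 ≈ 9.1782)
(m + Y(121))*(-12573 + (76*86 + 85)) = (4378/477 - 1/57)*(-12573 + (76*86 + 85)) = 83023*(-12573 + (6536 + 85))/9063 = 83023*(-12573 + 6621)/9063 = (83023/9063)*(-5952) = -164717632/3021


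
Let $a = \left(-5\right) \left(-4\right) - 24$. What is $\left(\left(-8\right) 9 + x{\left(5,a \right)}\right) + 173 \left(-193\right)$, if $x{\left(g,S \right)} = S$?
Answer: $-33465$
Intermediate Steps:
$a = -4$ ($a = 20 - 24 = -4$)
$\left(\left(-8\right) 9 + x{\left(5,a \right)}\right) + 173 \left(-193\right) = \left(\left(-8\right) 9 - 4\right) + 173 \left(-193\right) = \left(-72 - 4\right) - 33389 = -76 - 33389 = -33465$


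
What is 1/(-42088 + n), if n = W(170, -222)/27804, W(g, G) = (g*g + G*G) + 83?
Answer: -1324/55720785 ≈ -2.3761e-5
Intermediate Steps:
W(g, G) = 83 + G² + g² (W(g, G) = (g² + G²) + 83 = (G² + g²) + 83 = 83 + G² + g²)
n = 3727/1324 (n = (83 + (-222)² + 170²)/27804 = (83 + 49284 + 28900)*(1/27804) = 78267*(1/27804) = 3727/1324 ≈ 2.8150)
1/(-42088 + n) = 1/(-42088 + 3727/1324) = 1/(-55720785/1324) = -1324/55720785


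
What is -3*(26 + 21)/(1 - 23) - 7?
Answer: -13/22 ≈ -0.59091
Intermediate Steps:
-3*(26 + 21)/(1 - 23) - 7 = -141/(-22) - 7 = -141*(-1)/22 - 7 = -3*(-47/22) - 7 = 141/22 - 7 = -13/22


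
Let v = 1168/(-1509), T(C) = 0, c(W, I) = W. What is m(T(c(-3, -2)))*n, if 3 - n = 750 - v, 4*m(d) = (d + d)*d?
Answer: 0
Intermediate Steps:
m(d) = d²/2 (m(d) = ((d + d)*d)/4 = ((2*d)*d)/4 = (2*d²)/4 = d²/2)
v = -1168/1509 (v = 1168*(-1/1509) = -1168/1509 ≈ -0.77402)
n = -1128391/1509 (n = 3 - (750 - 1*(-1168/1509)) = 3 - (750 + 1168/1509) = 3 - 1*1132918/1509 = 3 - 1132918/1509 = -1128391/1509 ≈ -747.77)
m(T(c(-3, -2)))*n = ((½)*0²)*(-1128391/1509) = ((½)*0)*(-1128391/1509) = 0*(-1128391/1509) = 0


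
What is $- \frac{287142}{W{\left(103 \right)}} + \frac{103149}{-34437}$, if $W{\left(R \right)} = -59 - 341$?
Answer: $\frac{1641174909}{2295800} \approx 714.86$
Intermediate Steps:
$W{\left(R \right)} = -400$ ($W{\left(R \right)} = -59 - 341 = -400$)
$- \frac{287142}{W{\left(103 \right)}} + \frac{103149}{-34437} = - \frac{287142}{-400} + \frac{103149}{-34437} = \left(-287142\right) \left(- \frac{1}{400}\right) + 103149 \left(- \frac{1}{34437}\right) = \frac{143571}{200} - \frac{34383}{11479} = \frac{1641174909}{2295800}$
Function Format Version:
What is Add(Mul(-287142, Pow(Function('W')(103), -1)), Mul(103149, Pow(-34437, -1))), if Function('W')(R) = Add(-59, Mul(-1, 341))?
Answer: Rational(1641174909, 2295800) ≈ 714.86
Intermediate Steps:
Function('W')(R) = -400 (Function('W')(R) = Add(-59, -341) = -400)
Add(Mul(-287142, Pow(Function('W')(103), -1)), Mul(103149, Pow(-34437, -1))) = Add(Mul(-287142, Pow(-400, -1)), Mul(103149, Pow(-34437, -1))) = Add(Mul(-287142, Rational(-1, 400)), Mul(103149, Rational(-1, 34437))) = Add(Rational(143571, 200), Rational(-34383, 11479)) = Rational(1641174909, 2295800)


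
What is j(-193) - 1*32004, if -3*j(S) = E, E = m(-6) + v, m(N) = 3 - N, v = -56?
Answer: -95965/3 ≈ -31988.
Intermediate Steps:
E = -47 (E = (3 - 1*(-6)) - 56 = (3 + 6) - 56 = 9 - 56 = -47)
j(S) = 47/3 (j(S) = -⅓*(-47) = 47/3)
j(-193) - 1*32004 = 47/3 - 1*32004 = 47/3 - 32004 = -95965/3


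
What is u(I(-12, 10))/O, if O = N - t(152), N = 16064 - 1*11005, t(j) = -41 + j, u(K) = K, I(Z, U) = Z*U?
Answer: -30/1237 ≈ -0.024252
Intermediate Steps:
I(Z, U) = U*Z
N = 5059 (N = 16064 - 11005 = 5059)
O = 4948 (O = 5059 - (-41 + 152) = 5059 - 1*111 = 5059 - 111 = 4948)
u(I(-12, 10))/O = (10*(-12))/4948 = -120*1/4948 = -30/1237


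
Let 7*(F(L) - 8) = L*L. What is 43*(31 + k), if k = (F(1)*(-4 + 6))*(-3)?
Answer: -5375/7 ≈ -767.86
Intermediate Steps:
F(L) = 8 + L²/7 (F(L) = 8 + (L*L)/7 = 8 + L²/7)
k = -342/7 (k = ((8 + (⅐)*1²)*(-4 + 6))*(-3) = ((8 + (⅐)*1)*2)*(-3) = ((8 + ⅐)*2)*(-3) = ((57/7)*2)*(-3) = (114/7)*(-3) = -342/7 ≈ -48.857)
43*(31 + k) = 43*(31 - 342/7) = 43*(-125/7) = -5375/7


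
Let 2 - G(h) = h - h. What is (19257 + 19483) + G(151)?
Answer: 38742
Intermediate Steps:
G(h) = 2 (G(h) = 2 - (h - h) = 2 - 1*0 = 2 + 0 = 2)
(19257 + 19483) + G(151) = (19257 + 19483) + 2 = 38740 + 2 = 38742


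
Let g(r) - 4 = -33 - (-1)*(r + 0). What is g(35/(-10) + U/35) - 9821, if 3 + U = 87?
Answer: -98511/10 ≈ -9851.1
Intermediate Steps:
U = 84 (U = -3 + 87 = 84)
g(r) = -29 + r (g(r) = 4 + (-33 - (-1)*(r + 0)) = 4 + (-33 - (-1)*r) = 4 + (-33 + r) = -29 + r)
g(35/(-10) + U/35) - 9821 = (-29 + (35/(-10) + 84/35)) - 9821 = (-29 + (35*(-⅒) + 84*(1/35))) - 9821 = (-29 + (-7/2 + 12/5)) - 9821 = (-29 - 11/10) - 9821 = -301/10 - 9821 = -98511/10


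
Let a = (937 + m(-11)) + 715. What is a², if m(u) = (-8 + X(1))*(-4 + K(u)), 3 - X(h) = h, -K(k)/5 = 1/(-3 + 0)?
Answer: 2775556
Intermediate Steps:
K(k) = 5/3 (K(k) = -5/(-3 + 0) = -5/(-3) = -5*(-⅓) = 5/3)
X(h) = 3 - h
m(u) = 14 (m(u) = (-8 + (3 - 1*1))*(-4 + 5/3) = (-8 + (3 - 1))*(-7/3) = (-8 + 2)*(-7/3) = -6*(-7/3) = 14)
a = 1666 (a = (937 + 14) + 715 = 951 + 715 = 1666)
a² = 1666² = 2775556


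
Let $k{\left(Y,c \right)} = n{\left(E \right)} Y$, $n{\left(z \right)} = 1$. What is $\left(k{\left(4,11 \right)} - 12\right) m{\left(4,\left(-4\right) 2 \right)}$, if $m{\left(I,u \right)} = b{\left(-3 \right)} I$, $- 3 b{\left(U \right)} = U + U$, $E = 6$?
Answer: $-64$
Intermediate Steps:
$b{\left(U \right)} = - \frac{2 U}{3}$ ($b{\left(U \right)} = - \frac{U + U}{3} = - \frac{2 U}{3}$)
$k{\left(Y,c \right)} = Y$ ($k{\left(Y,c \right)} = 1 Y = Y$)
$m{\left(I,u \right)} = 2 I$ ($m{\left(I,u \right)} = \left(- \frac{2}{3}\right) \left(-3\right) I = 2 I$)
$\left(k{\left(4,11 \right)} - 12\right) m{\left(4,\left(-4\right) 2 \right)} = \left(4 - 12\right) 2 \cdot 4 = \left(4 - 12\right) 8 = \left(-8\right) 8 = -64$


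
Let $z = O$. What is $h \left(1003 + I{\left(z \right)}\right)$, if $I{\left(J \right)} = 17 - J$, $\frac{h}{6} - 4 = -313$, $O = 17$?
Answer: $-1859562$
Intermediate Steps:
$h = -1854$ ($h = 24 + 6 \left(-313\right) = 24 - 1878 = -1854$)
$z = 17$
$h \left(1003 + I{\left(z \right)}\right) = - 1854 \left(1003 + \left(17 - 17\right)\right) = - 1854 \left(1003 + 0\right) = \left(-1854\right) 1003 = -1859562$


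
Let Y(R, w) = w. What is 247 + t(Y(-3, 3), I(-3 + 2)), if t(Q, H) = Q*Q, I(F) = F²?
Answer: 256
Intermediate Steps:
t(Q, H) = Q²
247 + t(Y(-3, 3), I(-3 + 2)) = 247 + 3² = 247 + 9 = 256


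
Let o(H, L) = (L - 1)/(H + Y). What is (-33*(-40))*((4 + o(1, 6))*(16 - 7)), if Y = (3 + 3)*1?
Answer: 392040/7 ≈ 56006.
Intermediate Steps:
Y = 6 (Y = 6*1 = 6)
o(H, L) = (-1 + L)/(6 + H) (o(H, L) = (L - 1)/(H + 6) = (-1 + L)/(6 + H))
(-33*(-40))*((4 + o(1, 6))*(16 - 7)) = (-33*(-40))*((4 + (-1 + 6)/(6 + 1))*(16 - 7)) = 1320*((4 + 5/7)*9) = 1320*((33/7)*9) = 1320*(297/7) = 392040/7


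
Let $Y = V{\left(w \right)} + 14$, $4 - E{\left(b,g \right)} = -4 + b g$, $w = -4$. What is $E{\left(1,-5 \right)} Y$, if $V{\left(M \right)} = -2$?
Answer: $156$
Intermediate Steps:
$E{\left(b,g \right)} = 8 - b g$ ($E{\left(b,g \right)} = 4 - \left(-4 + b g\right) = 8 - b g$)
$Y = 12$ ($Y = -2 + 14 = 12$)
$E{\left(1,-5 \right)} Y = \left(8 - 1 \left(-5\right)\right) 12 = \left(8 + 5\right) 12 = 13 \cdot 12 = 156$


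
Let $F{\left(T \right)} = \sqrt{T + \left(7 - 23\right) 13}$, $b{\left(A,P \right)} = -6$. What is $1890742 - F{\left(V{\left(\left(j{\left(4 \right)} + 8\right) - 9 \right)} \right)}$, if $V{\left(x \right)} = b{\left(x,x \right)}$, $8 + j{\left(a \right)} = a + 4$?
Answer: $1890742 - i \sqrt{214} \approx 1.8907 \cdot 10^{6} - 14.629 i$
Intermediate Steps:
$j{\left(a \right)} = -4 + a$ ($j{\left(a \right)} = -8 + \left(a + 4\right) = -8 + \left(4 + a\right) = -4 + a$)
$V{\left(x \right)} = -6$
$F{\left(T \right)} = \sqrt{-208 + T}$ ($F{\left(T \right)} = \sqrt{T - 208} = \sqrt{-208 + T}$)
$1890742 - F{\left(V{\left(\left(j{\left(4 \right)} + 8\right) - 9 \right)} \right)} = 1890742 - \sqrt{-208 - 6} = 1890742 - \sqrt{-214} = 1890742 - i \sqrt{214}$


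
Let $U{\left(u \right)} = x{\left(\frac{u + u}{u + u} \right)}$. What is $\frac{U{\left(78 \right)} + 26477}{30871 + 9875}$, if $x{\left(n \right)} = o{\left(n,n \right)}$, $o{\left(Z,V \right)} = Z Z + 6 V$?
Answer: $\frac{4414}{6791} \approx 0.64998$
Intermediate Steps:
$o{\left(Z,V \right)} = Z^{2} + 6 V$
$x{\left(n \right)} = n^{2} + 6 n$
$U{\left(u \right)} = 7$ ($U{\left(u \right)} = \frac{u + u}{u + u} \left(6 + \frac{u + u}{u + u}\right) = \frac{2 u}{2 u} \left(6 + \frac{2 u}{2 u}\right) = 2 u \frac{1}{2 u} \left(6 + 2 u \frac{1}{2 u}\right) = 1 \left(6 + 1\right) = 1 \cdot 7 = 7$)
$\frac{U{\left(78 \right)} + 26477}{30871 + 9875} = \frac{7 + 26477}{30871 + 9875} = \frac{26484}{40746} = 26484 \cdot \frac{1}{40746} = \frac{4414}{6791}$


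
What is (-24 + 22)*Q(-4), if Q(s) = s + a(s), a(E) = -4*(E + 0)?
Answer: -24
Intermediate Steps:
a(E) = -4*E
Q(s) = -3*s (Q(s) = s - 4*s = -3*s)
(-24 + 22)*Q(-4) = (-24 + 22)*(-3*(-4)) = -2*12 = -24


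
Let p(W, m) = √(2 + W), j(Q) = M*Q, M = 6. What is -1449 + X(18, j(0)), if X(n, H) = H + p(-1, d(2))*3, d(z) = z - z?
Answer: -1446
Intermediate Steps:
d(z) = 0
j(Q) = 6*Q
X(n, H) = 3 + H (X(n, H) = H + √(2 - 1)*3 = H + √1*3 = H + 1*3 = H + 3 = 3 + H)
-1449 + X(18, j(0)) = -1449 + (3 + 6*0) = -1449 + (3 + 0) = -1449 + 3 = -1446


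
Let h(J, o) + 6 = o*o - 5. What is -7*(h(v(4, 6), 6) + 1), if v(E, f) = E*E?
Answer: -182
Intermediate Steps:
v(E, f) = E²
h(J, o) = -11 + o² (h(J, o) = -6 + (o*o - 5) = -6 + (o² - 5) = -6 + (-5 + o²) = -11 + o²)
-7*(h(v(4, 6), 6) + 1) = -7*((-11 + 6²) + 1) = -7*((-11 + 36) + 1) = -7*(25 + 1) = -7*26 = -182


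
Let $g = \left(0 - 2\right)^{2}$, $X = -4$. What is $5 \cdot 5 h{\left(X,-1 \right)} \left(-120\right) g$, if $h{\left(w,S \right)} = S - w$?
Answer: $-36000$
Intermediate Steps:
$g = 4$ ($g = \left(-2\right)^{2} = 4$)
$5 \cdot 5 h{\left(X,-1 \right)} \left(-120\right) g = 5 \cdot 5 \left(-1 - -4\right) \left(-120\right) 4 = 25 \left(-1 + 4\right) \left(-120\right) 4 = 25 \cdot 3 \left(-120\right) 4 = 75 \left(-120\right) 4 = \left(-9000\right) 4 = -36000$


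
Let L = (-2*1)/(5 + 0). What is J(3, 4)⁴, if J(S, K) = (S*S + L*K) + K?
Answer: 10556001/625 ≈ 16890.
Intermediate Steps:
L = -⅖ (L = -2/5 = -2*⅕ = -⅖ ≈ -0.40000)
J(S, K) = S² + 3*K/5 (J(S, K) = (S*S - 2*K/5) + K = (S² - 2*K/5) + K = S² + 3*K/5)
J(3, 4)⁴ = (3² + (⅗)*4)⁴ = (9 + 12/5)⁴ = (57/5)⁴ = 10556001/625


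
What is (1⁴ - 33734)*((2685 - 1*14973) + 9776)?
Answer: 84737296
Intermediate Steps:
(1⁴ - 33734)*((2685 - 1*14973) + 9776) = (1 - 33734)*((2685 - 14973) + 9776) = -33733*(-12288 + 9776) = -33733*(-2512) = 84737296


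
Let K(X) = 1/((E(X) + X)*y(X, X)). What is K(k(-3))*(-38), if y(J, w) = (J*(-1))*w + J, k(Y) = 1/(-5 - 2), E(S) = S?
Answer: -6517/8 ≈ -814.63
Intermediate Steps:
k(Y) = -⅐ (k(Y) = 1/(-7) = -⅐)
y(J, w) = J - J*w (y(J, w) = (-J)*w + J = -J*w + J = J - J*w)
K(X) = 1/(2*X²*(1 - X)) (K(X) = 1/((X + X)*((X*(1 - X)))) = (1/(X*(1 - X)))/((2*X)) = (1/(2*X))*(1/(X*(1 - X))) = 1/(2*X²*(1 - X)))
K(k(-3))*(-38) = -1/(2*(-⅐)²*(-1 - ⅐))*(-38) = -½*49/(-8/7)*(-38) = -½*49*(-7/8)*(-38) = (343/16)*(-38) = -6517/8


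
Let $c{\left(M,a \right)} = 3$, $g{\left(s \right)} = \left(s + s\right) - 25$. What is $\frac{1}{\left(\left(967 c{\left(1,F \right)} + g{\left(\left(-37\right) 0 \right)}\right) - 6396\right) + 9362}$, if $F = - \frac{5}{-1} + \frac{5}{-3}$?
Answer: $\frac{1}{5842} \approx 0.00017117$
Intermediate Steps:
$g{\left(s \right)} = -25 + 2 s$ ($g{\left(s \right)} = 2 s - 25 = -25 + 2 s$)
$F = \frac{10}{3}$ ($F = \left(-5\right) \left(-1\right) + 5 \left(- \frac{1}{3}\right) = 5 - \frac{5}{3} = \frac{10}{3} \approx 3.3333$)
$\frac{1}{\left(\left(967 c{\left(1,F \right)} + g{\left(\left(-37\right) 0 \right)}\right) - 6396\right) + 9362} = \frac{1}{\left(\left(967 \cdot 3 - \left(25 - 2 \left(\left(-37\right) 0\right)\right)\right) - 6396\right) + 9362} = \frac{1}{\left(\left(2901 + \left(-25 + 2 \cdot 0\right)\right) - 6396\right) + 9362} = \frac{1}{\left(\left(2901 + \left(-25 + 0\right)\right) - 6396\right) + 9362} = \frac{1}{\left(\left(2901 - 25\right) - 6396\right) + 9362} = \frac{1}{\left(2876 - 6396\right) + 9362} = \frac{1}{-3520 + 9362} = \frac{1}{5842}$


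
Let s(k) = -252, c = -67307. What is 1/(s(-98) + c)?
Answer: -1/67559 ≈ -1.4802e-5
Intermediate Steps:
1/(s(-98) + c) = 1/(-252 - 67307) = 1/(-67559) = -1/67559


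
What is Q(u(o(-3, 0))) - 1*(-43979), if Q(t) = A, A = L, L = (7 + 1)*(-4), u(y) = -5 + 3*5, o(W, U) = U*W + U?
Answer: 43947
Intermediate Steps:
o(W, U) = U + U*W
u(y) = 10 (u(y) = -5 + 15 = 10)
L = -32 (L = 8*(-4) = -32)
A = -32
Q(t) = -32
Q(u(o(-3, 0))) - 1*(-43979) = -32 - 1*(-43979) = -32 + 43979 = 43947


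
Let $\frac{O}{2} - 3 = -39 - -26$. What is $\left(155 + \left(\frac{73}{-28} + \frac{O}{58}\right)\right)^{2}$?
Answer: $\frac{15243112369}{659344} \approx 23119.0$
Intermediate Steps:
$O = -20$ ($O = 6 + 2 \left(-39 - -26\right) = 6 + 2 \left(-39 + 26\right) = 6 + 2 \left(-13\right) = 6 - 26 = -20$)
$\left(155 + \left(\frac{73}{-28} + \frac{O}{58}\right)\right)^{2} = \left(155 + \left(\frac{73}{-28} - \frac{20}{58}\right)\right)^{2} = \left(155 + \left(73 \left(- \frac{1}{28}\right) - \frac{10}{29}\right)\right)^{2} = \left(155 - \frac{2397}{812}\right)^{2} = \left(\frac{123463}{812}\right)^{2} = \frac{15243112369}{659344}$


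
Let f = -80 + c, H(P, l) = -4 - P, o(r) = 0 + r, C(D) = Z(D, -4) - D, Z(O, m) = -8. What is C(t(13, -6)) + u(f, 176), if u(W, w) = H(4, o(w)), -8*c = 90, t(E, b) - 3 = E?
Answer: -32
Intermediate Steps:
t(E, b) = 3 + E
C(D) = -8 - D
o(r) = r
c = -45/4 (c = -1/8*90 = -45/4 ≈ -11.250)
f = -365/4 (f = -80 - 45/4 = -365/4 ≈ -91.250)
u(W, w) = -8 (u(W, w) = -4 - 1*4 = -4 - 4 = -8)
C(t(13, -6)) + u(f, 176) = (-8 - (3 + 13)) - 8 = (-8 - 1*16) - 8 = (-8 - 16) - 8 = -24 - 8 = -32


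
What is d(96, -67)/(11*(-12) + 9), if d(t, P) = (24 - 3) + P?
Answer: 46/123 ≈ 0.37398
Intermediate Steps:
d(t, P) = 21 + P
d(96, -67)/(11*(-12) + 9) = (21 - 67)/(11*(-12) + 9) = -46/(-132 + 9) = -46/(-123) = -46*(-1/123) = 46/123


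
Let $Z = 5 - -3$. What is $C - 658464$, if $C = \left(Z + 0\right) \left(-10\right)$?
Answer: $-658544$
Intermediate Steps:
$Z = 8$ ($Z = 5 + 3 = 8$)
$C = -80$ ($C = \left(8 + 0\right) \left(-10\right) = 8 \left(-10\right) = -80$)
$C - 658464 = -80 - 658464 = -658544$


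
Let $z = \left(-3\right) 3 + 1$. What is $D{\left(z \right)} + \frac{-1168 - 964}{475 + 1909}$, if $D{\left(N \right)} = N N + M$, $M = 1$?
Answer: $\frac{38207}{596} \approx 64.106$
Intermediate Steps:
$z = -8$ ($z = -9 + 1 = -8$)
$D{\left(N \right)} = 1 + N^{2}$ ($D{\left(N \right)} = N N + 1 = N^{2} + 1 = 1 + N^{2}$)
$D{\left(z \right)} + \frac{-1168 - 964}{475 + 1909} = \left(1 + \left(-8\right)^{2}\right) + \frac{-1168 - 964}{475 + 1909} = \left(1 + 64\right) - \frac{2132}{2384} = 65 - \frac{533}{596} = \frac{38207}{596}$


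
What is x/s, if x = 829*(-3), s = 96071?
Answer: -2487/96071 ≈ -0.025887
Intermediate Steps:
x = -2487
x/s = -2487/96071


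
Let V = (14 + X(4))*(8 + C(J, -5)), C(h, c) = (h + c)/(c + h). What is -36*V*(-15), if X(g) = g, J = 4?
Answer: 87480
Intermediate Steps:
C(h, c) = 1 (C(h, c) = (c + h)/(c + h) = 1)
V = 162 (V = (14 + 4)*(8 + 1) = 18*9 = 162)
-36*V*(-15) = -36*162*(-15) = -5832*(-15) = 87480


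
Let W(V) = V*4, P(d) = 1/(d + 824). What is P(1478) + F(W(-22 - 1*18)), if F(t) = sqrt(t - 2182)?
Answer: 1/2302 + I*sqrt(2342) ≈ 0.0004344 + 48.394*I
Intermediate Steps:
P(d) = 1/(824 + d)
W(V) = 4*V
F(t) = sqrt(-2182 + t)
P(1478) + F(W(-22 - 1*18)) = 1/(824 + 1478) + sqrt(-2182 + 4*(-22 - 1*18)) = 1/2302 + sqrt(-2182 + 4*(-22 - 18)) = 1/2302 + sqrt(-2182 + 4*(-40)) = 1/2302 + sqrt(-2182 - 160) = 1/2302 + sqrt(-2342) = 1/2302 + I*sqrt(2342)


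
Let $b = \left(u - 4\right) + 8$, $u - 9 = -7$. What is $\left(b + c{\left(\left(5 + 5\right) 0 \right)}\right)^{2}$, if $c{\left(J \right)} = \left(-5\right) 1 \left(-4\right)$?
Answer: $676$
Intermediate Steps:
$u = 2$ ($u = 9 - 7 = 2$)
$b = 6$ ($b = \left(2 - 4\right) + 8 = -2 + 8 = 6$)
$c{\left(J \right)} = 20$ ($c{\left(J \right)} = \left(-5\right) \left(-4\right) = 20$)
$\left(b + c{\left(\left(5 + 5\right) 0 \right)}\right)^{2} = \left(6 + 20\right)^{2} = 26^{2} = 676$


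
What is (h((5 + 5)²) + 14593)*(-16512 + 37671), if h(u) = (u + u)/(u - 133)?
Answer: 3395095557/11 ≈ 3.0864e+8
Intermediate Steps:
h(u) = 2*u/(-133 + u) (h(u) = (2*u)/(-133 + u) = 2*u/(-133 + u))
(h((5 + 5)²) + 14593)*(-16512 + 37671) = (2*(5 + 5)²/(-133 + (5 + 5)²) + 14593)*(-16512 + 37671) = (2*10²/(-133 + 10²) + 14593)*21159 = (2*100/(-133 + 100) + 14593)*21159 = (2*100/(-33) + 14593)*21159 = (2*100*(-1/33) + 14593)*21159 = (-200/33 + 14593)*21159 = (481369/33)*21159 = 3395095557/11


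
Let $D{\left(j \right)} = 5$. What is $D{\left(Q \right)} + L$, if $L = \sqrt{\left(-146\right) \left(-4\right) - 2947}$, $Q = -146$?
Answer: $5 + i \sqrt{2363} \approx 5.0 + 48.611 i$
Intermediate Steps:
$L = i \sqrt{2363}$ ($L = \sqrt{584 - 2947} = \sqrt{-2363} = i \sqrt{2363} \approx 48.611 i$)
$D{\left(Q \right)} + L = 5 + i \sqrt{2363}$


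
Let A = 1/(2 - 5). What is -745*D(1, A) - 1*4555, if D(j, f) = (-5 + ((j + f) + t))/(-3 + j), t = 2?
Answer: -32545/6 ≈ -5424.2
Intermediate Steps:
A = -⅓ (A = 1/(-3) = -⅓ ≈ -0.33333)
D(j, f) = (-3 + f + j)/(-3 + j) (D(j, f) = (-5 + ((j + f) + 2))/(-3 + j) = (-5 + ((f + j) + 2))/(-3 + j) = (-5 + (2 + f + j))/(-3 + j) = (-3 + f + j)/(-3 + j))
-745*D(1, A) - 1*4555 = -745*(-3 - ⅓ + 1)/(-3 + 1) - 1*4555 = -745*(-7)/((-2)*3) - 4555 = -(-745)*(-7)/(2*3) - 4555 = -745*7/6 - 4555 = -5215/6 - 4555 = -32545/6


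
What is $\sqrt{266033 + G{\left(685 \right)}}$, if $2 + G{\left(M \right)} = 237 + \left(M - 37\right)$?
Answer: $2 \sqrt{66729} \approx 516.64$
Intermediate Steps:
$G{\left(M \right)} = 198 + M$ ($G{\left(M \right)} = -2 + \left(237 + \left(M - 37\right)\right) = -2 + \left(237 + \left(-37 + M\right)\right) = -2 + \left(200 + M\right) = 198 + M$)
$\sqrt{266033 + G{\left(685 \right)}} = \sqrt{266033 + \left(198 + 685\right)} = \sqrt{266033 + 883} = \sqrt{266916} = 2 \sqrt{66729}$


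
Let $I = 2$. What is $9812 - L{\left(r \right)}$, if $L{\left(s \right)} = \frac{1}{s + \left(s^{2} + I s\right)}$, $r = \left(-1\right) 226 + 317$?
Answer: $\frac{83931847}{8554} \approx 9812.0$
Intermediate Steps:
$r = 91$ ($r = -226 + 317 = 91$)
$L{\left(s \right)} = \frac{1}{s^{2} + 3 s}$ ($L{\left(s \right)} = \frac{1}{s + \left(s^{2} + 2 s\right)} = \frac{1}{s^{2} + 3 s}$)
$9812 - L{\left(r \right)} = 9812 - \frac{1}{91 \left(3 + 91\right)} = 9812 - \frac{1}{91 \cdot 94} = 9812 - \frac{1}{91} \cdot \frac{1}{94} = 9812 - \frac{1}{8554} = \frac{83931847}{8554}$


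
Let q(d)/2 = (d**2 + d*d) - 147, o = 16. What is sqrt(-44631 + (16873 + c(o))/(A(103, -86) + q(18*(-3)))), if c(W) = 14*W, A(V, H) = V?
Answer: I*sqrt(5874570281118)/11473 ≈ 211.26*I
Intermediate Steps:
q(d) = -294 + 4*d**2 (q(d) = 2*((d**2 + d*d) - 147) = 2*((d**2 + d**2) - 147) = 2*(2*d**2 - 147) = 2*(-147 + 2*d**2) = -294 + 4*d**2)
sqrt(-44631 + (16873 + c(o))/(A(103, -86) + q(18*(-3)))) = sqrt(-44631 + (16873 + 14*16)/(103 + (-294 + 4*(18*(-3))**2))) = sqrt(-44631 + (16873 + 224)/(103 + (-294 + 4*(-54)**2))) = sqrt(-44631 + 17097/(103 + (-294 + 4*2916))) = sqrt(-44631 + 17097/(103 + (-294 + 11664))) = sqrt(-44631 + 17097/(103 + 11370)) = sqrt(-44631 + 17097/11473) = sqrt(-512034366/11473) = I*sqrt(5874570281118)/11473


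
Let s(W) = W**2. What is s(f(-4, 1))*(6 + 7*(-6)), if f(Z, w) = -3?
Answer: -324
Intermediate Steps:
s(f(-4, 1))*(6 + 7*(-6)) = (-3)**2*(6 + 7*(-6)) = 9*(6 - 42) = 9*(-36) = -324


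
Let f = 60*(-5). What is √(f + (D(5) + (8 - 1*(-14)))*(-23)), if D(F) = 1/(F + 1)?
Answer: I*√29154/6 ≈ 28.458*I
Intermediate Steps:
D(F) = 1/(1 + F)
f = -300
√(f + (D(5) + (8 - 1*(-14)))*(-23)) = √(-300 + (1/(1 + 5) + (8 - 1*(-14)))*(-23)) = √(-300 + (1/6 + (8 + 14))*(-23)) = √(-300 + (⅙ + 22)*(-23)) = √(-300 + (133/6)*(-23)) = √(-300 - 3059/6) = √(-4859/6) = I*√29154/6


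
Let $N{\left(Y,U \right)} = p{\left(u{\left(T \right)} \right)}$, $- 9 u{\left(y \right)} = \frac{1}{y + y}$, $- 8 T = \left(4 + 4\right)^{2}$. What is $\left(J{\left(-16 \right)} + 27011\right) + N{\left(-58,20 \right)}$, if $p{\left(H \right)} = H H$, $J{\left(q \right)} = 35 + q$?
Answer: $\frac{560494081}{20736} \approx 27030.0$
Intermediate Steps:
$T = -8$ ($T = - \frac{\left(4 + 4\right)^{2}}{8} = - \frac{8^{2}}{8} = \left(- \frac{1}{8}\right) 64 = -8$)
$u{\left(y \right)} = - \frac{1}{18 y}$ ($u{\left(y \right)} = - \frac{1}{9 \left(y + y\right)} = - \frac{1}{9 \cdot 2 y} = - \frac{\frac{1}{2} \frac{1}{y}}{9} = - \frac{1}{18 y}$)
$p{\left(H \right)} = H^{2}$
$N{\left(Y,U \right)} = \frac{1}{20736}$ ($N{\left(Y,U \right)} = \left(- \frac{1}{18 \left(-8\right)}\right)^{2} = \left(\left(- \frac{1}{18}\right) \left(- \frac{1}{8}\right)\right)^{2} = \left(\frac{1}{144}\right)^{2} = \frac{1}{20736}$)
$\left(J{\left(-16 \right)} + 27011\right) + N{\left(-58,20 \right)} = \left(\left(35 - 16\right) + 27011\right) + \frac{1}{20736} = \left(19 + 27011\right) + \frac{1}{20736} = 27030 + \frac{1}{20736} = \frac{560494081}{20736}$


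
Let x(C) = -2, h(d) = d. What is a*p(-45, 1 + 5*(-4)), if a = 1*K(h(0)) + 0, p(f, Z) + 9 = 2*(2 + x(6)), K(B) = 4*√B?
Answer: 0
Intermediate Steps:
p(f, Z) = -9 (p(f, Z) = -9 + 2*(2 - 2) = -9 + 2*0 = -9 + 0 = -9)
a = 0 (a = 1*(4*√0) + 0 = 1*(4*0) + 0 = 1*0 + 0 = 0 + 0 = 0)
a*p(-45, 1 + 5*(-4)) = 0*(-9) = 0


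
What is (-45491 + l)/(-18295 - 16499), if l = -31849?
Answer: 12890/5799 ≈ 2.2228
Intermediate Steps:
(-45491 + l)/(-18295 - 16499) = (-45491 - 31849)/(-18295 - 16499) = -77340/(-34794) = -77340*(-1/34794) = 12890/5799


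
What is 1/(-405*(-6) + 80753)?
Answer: 1/83183 ≈ 1.2022e-5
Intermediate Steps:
1/(-405*(-6) + 80753) = 1/(2430 + 80753) = 1/83183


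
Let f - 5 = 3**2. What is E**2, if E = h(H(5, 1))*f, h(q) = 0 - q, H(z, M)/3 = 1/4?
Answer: 441/4 ≈ 110.25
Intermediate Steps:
H(z, M) = 3/4
h(q) = -q
f = 14 (f = 5 + 3**2 = 5 + 9 = 14)
E = -21/2 (E = -1*3/4*14 = -3/4*14 = -21/2 ≈ -10.500)
E**2 = (-21/2)**2 = 441/4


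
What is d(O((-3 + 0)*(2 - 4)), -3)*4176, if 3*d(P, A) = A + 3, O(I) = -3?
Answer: 0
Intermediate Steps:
d(P, A) = 1 + A/3 (d(P, A) = (A + 3)/3 = (3 + A)/3 = 1 + A/3)
d(O((-3 + 0)*(2 - 4)), -3)*4176 = (1 + (1/3)*(-3))*4176 = (1 - 1)*4176 = 0*4176 = 0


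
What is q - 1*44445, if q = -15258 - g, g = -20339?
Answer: -39364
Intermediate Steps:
q = 5081 (q = -15258 - 1*(-20339) = -15258 + 20339 = 5081)
q - 1*44445 = 5081 - 1*44445 = 5081 - 44445 = -39364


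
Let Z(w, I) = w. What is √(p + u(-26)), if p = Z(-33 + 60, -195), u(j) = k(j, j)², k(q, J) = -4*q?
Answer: √10843 ≈ 104.13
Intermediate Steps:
u(j) = 16*j² (u(j) = (-4*j)² = 16*j²)
p = 27 (p = -33 + 60 = 27)
√(p + u(-26)) = √(27 + 16*(-26)²) = √(27 + 16*676) = √(27 + 10816) = √10843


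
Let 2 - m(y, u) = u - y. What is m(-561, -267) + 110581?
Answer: 110289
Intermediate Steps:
m(y, u) = 2 + y - u (m(y, u) = 2 - (u - y) = 2 + (y - u) = 2 + y - u)
m(-561, -267) + 110581 = (2 - 561 - 1*(-267)) + 110581 = (2 - 561 + 267) + 110581 = -292 + 110581 = 110289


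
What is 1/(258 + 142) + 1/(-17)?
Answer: -383/6800 ≈ -0.056324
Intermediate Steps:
1/(258 + 142) + 1/(-17) = 1/400 - 1/17 = -383/6800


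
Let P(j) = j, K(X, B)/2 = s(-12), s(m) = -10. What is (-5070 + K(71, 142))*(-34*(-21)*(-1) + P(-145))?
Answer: 4372310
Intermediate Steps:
K(X, B) = -20 (K(X, B) = 2*(-10) = -20)
(-5070 + K(71, 142))*(-34*(-21)*(-1) + P(-145)) = (-5070 - 20)*(-34*(-21)*(-1) - 145) = -5090*(714*(-1) - 145) = -5090*(-714 - 145) = -5090*(-859) = 4372310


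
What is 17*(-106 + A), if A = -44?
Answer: -2550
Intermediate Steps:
17*(-106 + A) = 17*(-106 - 44) = 17*(-150) = -2550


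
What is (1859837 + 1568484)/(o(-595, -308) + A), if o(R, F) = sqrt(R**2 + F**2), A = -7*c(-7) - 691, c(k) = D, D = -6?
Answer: 2224980329/27688 + 23998247*sqrt(9161)/27688 ≈ 1.6332e+5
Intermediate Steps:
c(k) = -6
A = -649 (A = -7*(-6) - 691 = 42 - 691 = -649)
o(R, F) = sqrt(F**2 + R**2)
(1859837 + 1568484)/(o(-595, -308) + A) = (1859837 + 1568484)/(sqrt((-308)**2 + (-595)**2) - 649) = 3428321/(sqrt(94864 + 354025) - 649) = 3428321/(sqrt(448889) - 649) = 3428321/(7*sqrt(9161) - 649) = 3428321/(-649 + 7*sqrt(9161))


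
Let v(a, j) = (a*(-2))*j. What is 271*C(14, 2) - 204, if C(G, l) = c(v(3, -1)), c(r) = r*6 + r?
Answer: 11178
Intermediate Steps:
v(a, j) = -2*a*j (v(a, j) = (-2*a)*j = -2*a*j)
c(r) = 7*r (c(r) = 6*r + r = 7*r)
C(G, l) = 42 (C(G, l) = 7*(-2*3*(-1)) = 7*6 = 42)
271*C(14, 2) - 204 = 271*42 - 204 = 11382 - 204 = 11178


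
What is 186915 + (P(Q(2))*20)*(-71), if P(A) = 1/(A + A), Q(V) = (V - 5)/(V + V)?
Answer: 563585/3 ≈ 1.8786e+5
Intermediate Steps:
Q(V) = (-5 + V)/(2*V) (Q(V) = (-5 + V)/((2*V)) = (-5 + V)*(1/(2*V)) = (-5 + V)/(2*V))
P(A) = 1/(2*A)
186915 + (P(Q(2))*20)*(-71) = 186915 + ((1/(2*(((1/2)*(-5 + 2)/2))))*20)*(-71) = 186915 + ((1/(2*(((1/2)*(1/2)*(-3)))))*20)*(-71) = 186915 + ((1/(2*(-3/4)))*20)*(-71) = 186915 + (((1/2)*(-4/3))*20)*(-71) = 186915 - 2/3*20*(-71) = 186915 - 40/3*(-71) = 186915 + 2840/3 = 563585/3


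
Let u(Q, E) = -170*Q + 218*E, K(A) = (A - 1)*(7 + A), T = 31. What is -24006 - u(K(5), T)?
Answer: -22604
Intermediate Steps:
K(A) = (-1 + A)*(7 + A)
-24006 - u(K(5), T) = -24006 - (-170*(-7 + 5² + 6*5) + 218*31) = -24006 - (-170*(-7 + 25 + 30) + 6758) = -24006 - (-170*48 + 6758) = -24006 - (-8160 + 6758) = -24006 - 1*(-1402) = -24006 + 1402 = -22604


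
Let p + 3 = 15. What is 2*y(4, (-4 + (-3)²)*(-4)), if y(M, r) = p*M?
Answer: 96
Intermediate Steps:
p = 12 (p = -3 + 15 = 12)
y(M, r) = 12*M
2*y(4, (-4 + (-3)²)*(-4)) = 2*(12*4) = 2*48 = 96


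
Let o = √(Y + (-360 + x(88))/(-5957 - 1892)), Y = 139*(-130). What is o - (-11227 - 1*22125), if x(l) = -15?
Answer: 33352 + I*√1113231950695/7849 ≈ 33352.0 + 134.42*I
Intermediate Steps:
Y = -18070
o = I*√1113231950695/7849 (o = √(-18070 + (-360 - 15)/(-5957 - 1892)) = √(-18070 - 375/(-7849)) = √(-18070 - 375*(-1/7849)) = √(-18070 + 375/7849) = √(-141831055/7849) = I*√1113231950695/7849 ≈ 134.42*I)
o - (-11227 - 1*22125) = I*√1113231950695/7849 - (-11227 - 1*22125) = I*√1113231950695/7849 - (-11227 - 22125) = I*√1113231950695/7849 - 1*(-33352) = I*√1113231950695/7849 + 33352 = 33352 + I*√1113231950695/7849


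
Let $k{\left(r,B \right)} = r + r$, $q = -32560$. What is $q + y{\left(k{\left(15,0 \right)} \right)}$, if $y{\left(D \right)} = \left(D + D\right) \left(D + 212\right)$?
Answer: $-18040$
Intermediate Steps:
$k{\left(r,B \right)} = 2 r$
$y{\left(D \right)} = 2 D \left(212 + D\right)$
$q + y{\left(k{\left(15,0 \right)} \right)} = -32560 + 2 \cdot 2 \cdot 15 \left(212 + 2 \cdot 15\right) = -32560 + 2 \cdot 30 \left(212 + 30\right) = -32560 + 2 \cdot 30 \cdot 242 = -32560 + 14520 = -18040$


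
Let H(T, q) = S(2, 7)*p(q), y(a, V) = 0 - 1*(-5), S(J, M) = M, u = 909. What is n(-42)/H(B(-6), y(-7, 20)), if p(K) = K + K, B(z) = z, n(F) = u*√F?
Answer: 909*I*√42/70 ≈ 84.157*I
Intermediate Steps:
n(F) = 909*√F
p(K) = 2*K
y(a, V) = 5 (y(a, V) = 0 + 5 = 5)
H(T, q) = 14*q (H(T, q) = 7*(2*q) = 14*q)
n(-42)/H(B(-6), y(-7, 20)) = (909*√(-42))/((14*5)) = (909*(I*√42))/70 = (909*I*√42)*(1/70) = 909*I*√42/70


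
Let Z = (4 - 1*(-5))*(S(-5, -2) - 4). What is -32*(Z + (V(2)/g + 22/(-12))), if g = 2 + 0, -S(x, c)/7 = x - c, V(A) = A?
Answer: -14608/3 ≈ -4869.3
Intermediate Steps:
S(x, c) = -7*x + 7*c (S(x, c) = -7*(x - c) = -7*x + 7*c)
g = 2
Z = 153 (Z = (4 - 1*(-5))*((-7*(-5) + 7*(-2)) - 4) = (4 + 5)*((35 - 14) - 4) = 9*(21 - 4) = 9*17 = 153)
-32*(Z + (V(2)/g + 22/(-12))) = -32*(153 + (2/2 + 22/(-12))) = -32*(153 + (2*(½) + 22*(-1/12))) = -32*(153 + (1 - 11/6)) = -32*(153 - ⅚) = -32*913/6 = -14608/3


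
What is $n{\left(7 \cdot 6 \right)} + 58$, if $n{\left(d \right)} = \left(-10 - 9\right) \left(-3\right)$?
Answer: $115$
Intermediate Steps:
$n{\left(d \right)} = 57$ ($n{\left(d \right)} = \left(-19\right) \left(-3\right) = 57$)
$n{\left(7 \cdot 6 \right)} + 58 = 57 + 58 = 115$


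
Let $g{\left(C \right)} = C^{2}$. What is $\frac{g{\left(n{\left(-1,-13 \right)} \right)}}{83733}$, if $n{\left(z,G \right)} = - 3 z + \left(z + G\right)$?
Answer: $\frac{121}{83733} \approx 0.0014451$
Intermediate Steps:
$n{\left(z,G \right)} = G - 2 z$ ($n{\left(z,G \right)} = - 3 z + \left(G + z\right) = G - 2 z$)
$\frac{g{\left(n{\left(-1,-13 \right)} \right)}}{83733} = \frac{\left(-13 - -2\right)^{2}}{83733} = \left(-13 + 2\right)^{2} \cdot \frac{1}{83733} = \left(-11\right)^{2} \cdot \frac{1}{83733} = 121 \cdot \frac{1}{83733} = \frac{121}{83733}$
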